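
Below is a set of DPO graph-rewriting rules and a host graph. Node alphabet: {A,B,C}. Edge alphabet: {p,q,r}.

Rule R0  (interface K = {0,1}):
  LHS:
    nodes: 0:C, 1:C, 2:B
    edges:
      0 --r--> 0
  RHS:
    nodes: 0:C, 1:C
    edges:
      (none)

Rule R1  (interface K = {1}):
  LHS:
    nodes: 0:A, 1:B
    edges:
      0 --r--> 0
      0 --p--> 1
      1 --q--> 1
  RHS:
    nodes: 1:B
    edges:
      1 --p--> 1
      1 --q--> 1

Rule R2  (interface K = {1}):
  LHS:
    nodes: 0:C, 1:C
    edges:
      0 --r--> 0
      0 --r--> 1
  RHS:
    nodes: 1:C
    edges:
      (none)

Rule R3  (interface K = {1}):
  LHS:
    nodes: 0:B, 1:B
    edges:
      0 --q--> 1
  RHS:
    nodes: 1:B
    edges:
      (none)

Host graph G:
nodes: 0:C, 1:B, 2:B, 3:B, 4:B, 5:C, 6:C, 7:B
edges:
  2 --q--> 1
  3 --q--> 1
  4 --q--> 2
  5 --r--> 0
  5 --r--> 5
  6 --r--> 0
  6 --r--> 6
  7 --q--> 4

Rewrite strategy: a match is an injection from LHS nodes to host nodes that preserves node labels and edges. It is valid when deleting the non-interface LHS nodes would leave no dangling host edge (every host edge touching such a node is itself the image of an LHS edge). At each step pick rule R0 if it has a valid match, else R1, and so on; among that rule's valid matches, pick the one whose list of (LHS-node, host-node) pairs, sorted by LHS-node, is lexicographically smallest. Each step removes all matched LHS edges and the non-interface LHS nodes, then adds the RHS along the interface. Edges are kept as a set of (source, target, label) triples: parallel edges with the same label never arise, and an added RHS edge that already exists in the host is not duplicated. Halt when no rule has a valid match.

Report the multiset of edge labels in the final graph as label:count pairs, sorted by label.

Answer: (no edges)

Steps:
initial: |V|=8 |E|=8  E = 2-q->1 3-q->1 4-q->2 5-r->0 5-r->5 6-r->0 6-r->6 7-q->4
step 1: apply R2 at {0↦5, 1↦0}  → |V|=7 |E|=6  E = 2-q->1 3-q->1 4-q->2 6-r->0 6-r->6 7-q->4
step 2: apply R2 at {0↦6, 1↦0}  → |V|=6 |E|=4  E = 2-q->1 3-q->1 4-q->2 7-q->4
step 3: apply R3 at {0↦3, 1↦1}  → |V|=5 |E|=3  E = 2-q->1 4-q->2 7-q->4
step 4: apply R3 at {0↦7, 1↦4}  → |V|=4 |E|=2  E = 2-q->1 4-q->2
step 5: apply R3 at {0↦4, 1↦2}  → |V|=3 |E|=1  E = 2-q->1
step 6: apply R3 at {0↦2, 1↦1}  → |V|=2 |E|=0  E = ∅
normal form: no rule applies after step 6
NF edges: []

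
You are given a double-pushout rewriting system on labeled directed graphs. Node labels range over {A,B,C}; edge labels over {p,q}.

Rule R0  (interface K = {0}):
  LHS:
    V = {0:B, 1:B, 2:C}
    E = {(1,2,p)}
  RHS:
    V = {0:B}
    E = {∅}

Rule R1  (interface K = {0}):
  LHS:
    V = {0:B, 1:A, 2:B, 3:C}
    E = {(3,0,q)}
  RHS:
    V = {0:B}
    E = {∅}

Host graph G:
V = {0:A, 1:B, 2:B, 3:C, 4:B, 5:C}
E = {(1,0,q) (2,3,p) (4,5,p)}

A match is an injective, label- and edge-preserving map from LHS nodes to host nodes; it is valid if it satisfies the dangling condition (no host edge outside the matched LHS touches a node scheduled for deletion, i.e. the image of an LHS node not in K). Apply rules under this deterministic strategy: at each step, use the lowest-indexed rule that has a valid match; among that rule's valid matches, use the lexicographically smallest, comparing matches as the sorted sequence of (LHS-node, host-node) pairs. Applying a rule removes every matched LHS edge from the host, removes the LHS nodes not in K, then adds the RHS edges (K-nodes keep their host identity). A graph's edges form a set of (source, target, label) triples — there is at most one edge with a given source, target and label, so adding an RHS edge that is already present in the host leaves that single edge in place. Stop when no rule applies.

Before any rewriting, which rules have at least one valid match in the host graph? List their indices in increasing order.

R0: 4 valid matches — {0↦1, 1↦2, 2↦3}, {0↦1, 1↦4, 2↦5}, {0↦2, 1↦4, 2↦5} (+1 more)
R1: no valid match — LHS pattern not found

Answer: [R0]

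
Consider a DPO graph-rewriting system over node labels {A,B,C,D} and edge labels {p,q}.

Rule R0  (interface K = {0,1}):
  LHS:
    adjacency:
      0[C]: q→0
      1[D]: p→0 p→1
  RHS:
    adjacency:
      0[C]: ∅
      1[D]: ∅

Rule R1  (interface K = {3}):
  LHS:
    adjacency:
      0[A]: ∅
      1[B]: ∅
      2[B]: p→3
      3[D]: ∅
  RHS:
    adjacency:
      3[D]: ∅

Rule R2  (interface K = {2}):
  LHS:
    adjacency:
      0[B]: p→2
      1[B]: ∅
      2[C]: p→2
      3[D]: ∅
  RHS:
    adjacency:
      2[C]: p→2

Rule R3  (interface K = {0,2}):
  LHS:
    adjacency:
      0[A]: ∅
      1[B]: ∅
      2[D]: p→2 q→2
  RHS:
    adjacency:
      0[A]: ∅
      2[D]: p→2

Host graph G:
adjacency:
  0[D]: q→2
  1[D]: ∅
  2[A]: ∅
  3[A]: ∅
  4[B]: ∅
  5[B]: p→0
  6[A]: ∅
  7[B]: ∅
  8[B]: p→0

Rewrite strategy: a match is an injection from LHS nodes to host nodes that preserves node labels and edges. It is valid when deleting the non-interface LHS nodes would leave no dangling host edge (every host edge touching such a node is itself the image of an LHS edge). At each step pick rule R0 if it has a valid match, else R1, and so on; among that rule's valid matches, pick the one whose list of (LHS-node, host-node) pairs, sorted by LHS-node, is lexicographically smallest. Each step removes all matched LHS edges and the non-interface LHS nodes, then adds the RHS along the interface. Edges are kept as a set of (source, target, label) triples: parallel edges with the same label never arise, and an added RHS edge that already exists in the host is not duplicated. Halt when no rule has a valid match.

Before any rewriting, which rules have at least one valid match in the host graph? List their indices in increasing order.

Answer: [R1]

Steps:
R0: no valid match — LHS pattern not found
R1: 8 valid matches — {0↦3, 1↦4, 2↦5, 3↦0}, {0↦3, 1↦4, 2↦8, 3↦0}, {0↦3, 1↦7, 2↦5, 3↦0} (+5 more)
R2: no valid match — LHS pattern not found
R3: no valid match — LHS pattern not found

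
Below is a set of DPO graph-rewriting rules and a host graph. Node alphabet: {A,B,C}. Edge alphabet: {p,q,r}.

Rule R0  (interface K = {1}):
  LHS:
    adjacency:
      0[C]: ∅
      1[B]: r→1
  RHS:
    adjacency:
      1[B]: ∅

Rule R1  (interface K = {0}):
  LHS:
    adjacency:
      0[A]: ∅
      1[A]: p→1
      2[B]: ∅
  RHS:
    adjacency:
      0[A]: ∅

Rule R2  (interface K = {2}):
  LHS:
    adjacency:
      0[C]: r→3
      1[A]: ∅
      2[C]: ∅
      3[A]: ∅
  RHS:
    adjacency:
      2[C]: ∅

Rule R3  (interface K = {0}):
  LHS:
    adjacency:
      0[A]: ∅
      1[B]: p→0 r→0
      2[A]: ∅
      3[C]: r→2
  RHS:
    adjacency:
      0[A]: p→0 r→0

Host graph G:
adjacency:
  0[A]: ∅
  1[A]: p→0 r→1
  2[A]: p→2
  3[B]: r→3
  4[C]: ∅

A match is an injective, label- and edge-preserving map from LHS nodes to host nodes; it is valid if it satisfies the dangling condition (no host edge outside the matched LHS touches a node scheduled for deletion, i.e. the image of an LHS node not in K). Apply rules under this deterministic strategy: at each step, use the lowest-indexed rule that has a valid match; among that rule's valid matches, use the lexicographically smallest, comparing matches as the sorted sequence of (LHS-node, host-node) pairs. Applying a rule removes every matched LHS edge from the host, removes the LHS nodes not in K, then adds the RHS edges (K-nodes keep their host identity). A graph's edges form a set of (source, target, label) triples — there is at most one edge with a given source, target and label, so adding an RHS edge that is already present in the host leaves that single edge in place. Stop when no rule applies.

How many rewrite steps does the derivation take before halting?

Answer: 2

Derivation:
[0] host  ⇒  5 nodes, 4 edges  {1-p->0 1-r->1 2-p->2 3-r->3}
[1] R0 @ {0↦4, 1↦3}  ⇒  4 nodes, 3 edges  {1-p->0 1-r->1 2-p->2}
[2] R1 @ {0↦0, 1↦2, 2↦3}  ⇒  2 nodes, 2 edges  {1-p->0 1-r->1}
halt: no rule applies after step 2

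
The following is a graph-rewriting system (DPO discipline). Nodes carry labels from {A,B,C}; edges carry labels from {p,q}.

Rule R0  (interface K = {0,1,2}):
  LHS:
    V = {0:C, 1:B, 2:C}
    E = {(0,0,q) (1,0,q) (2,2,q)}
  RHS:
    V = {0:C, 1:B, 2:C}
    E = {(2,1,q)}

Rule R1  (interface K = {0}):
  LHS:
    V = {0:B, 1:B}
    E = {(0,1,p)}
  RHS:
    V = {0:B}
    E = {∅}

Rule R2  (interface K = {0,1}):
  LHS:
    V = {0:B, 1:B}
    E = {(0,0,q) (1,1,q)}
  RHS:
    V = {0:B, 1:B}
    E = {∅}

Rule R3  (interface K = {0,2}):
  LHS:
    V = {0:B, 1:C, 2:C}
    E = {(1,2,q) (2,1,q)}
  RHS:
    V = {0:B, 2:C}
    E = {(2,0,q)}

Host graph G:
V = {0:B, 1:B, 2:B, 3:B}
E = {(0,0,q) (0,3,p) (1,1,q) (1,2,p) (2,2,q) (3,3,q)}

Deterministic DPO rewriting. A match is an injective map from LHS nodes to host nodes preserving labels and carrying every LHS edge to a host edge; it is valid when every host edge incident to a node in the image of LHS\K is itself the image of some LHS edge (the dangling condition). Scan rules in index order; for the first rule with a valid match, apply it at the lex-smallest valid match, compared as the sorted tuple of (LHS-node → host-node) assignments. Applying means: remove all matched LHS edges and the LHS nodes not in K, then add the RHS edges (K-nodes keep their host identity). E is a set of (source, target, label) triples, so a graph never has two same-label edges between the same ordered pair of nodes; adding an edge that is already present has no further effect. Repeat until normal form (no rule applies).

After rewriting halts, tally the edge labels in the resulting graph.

Answer: (no edges)

Rewrite trace:
start.  V:4 E:6  edges: 0-q->0 0-p->3 1-q->1 1-p->2 2-q->2 3-q->3
1. fire R2 via {0↦0, 1↦1}  →  V:4 E:4  edges: 0-p->3 1-p->2 2-q->2 3-q->3
2. fire R2 via {0↦2, 1↦3}  →  V:4 E:2  edges: 0-p->3 1-p->2
3. fire R1 via {0↦0, 1↦3}  →  V:3 E:1  edges: 1-p->2
4. fire R1 via {0↦1, 1↦2}  →  V:2 E:0  edges: ∅
halt: no rule applies after step 4
NF edges: []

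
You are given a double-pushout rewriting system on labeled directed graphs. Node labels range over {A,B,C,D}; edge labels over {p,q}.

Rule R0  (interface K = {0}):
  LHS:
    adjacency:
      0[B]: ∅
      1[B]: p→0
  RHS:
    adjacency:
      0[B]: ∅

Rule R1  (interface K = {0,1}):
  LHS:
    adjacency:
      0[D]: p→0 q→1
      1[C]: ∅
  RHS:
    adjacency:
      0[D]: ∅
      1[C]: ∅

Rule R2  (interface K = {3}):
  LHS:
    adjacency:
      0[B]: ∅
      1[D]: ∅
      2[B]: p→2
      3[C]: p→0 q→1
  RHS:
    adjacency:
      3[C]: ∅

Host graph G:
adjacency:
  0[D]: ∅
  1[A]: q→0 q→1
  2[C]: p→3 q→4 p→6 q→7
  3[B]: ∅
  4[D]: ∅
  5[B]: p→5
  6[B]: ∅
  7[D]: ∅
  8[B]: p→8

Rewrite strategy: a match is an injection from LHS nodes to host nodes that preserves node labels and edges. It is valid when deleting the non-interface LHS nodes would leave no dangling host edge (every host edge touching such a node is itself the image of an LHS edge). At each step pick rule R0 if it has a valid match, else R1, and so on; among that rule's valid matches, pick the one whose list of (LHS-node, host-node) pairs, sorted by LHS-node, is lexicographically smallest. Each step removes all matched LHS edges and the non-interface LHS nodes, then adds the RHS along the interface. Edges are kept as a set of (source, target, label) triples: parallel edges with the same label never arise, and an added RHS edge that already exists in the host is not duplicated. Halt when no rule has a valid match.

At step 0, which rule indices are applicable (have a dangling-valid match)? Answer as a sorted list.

R0: no valid match — LHS pattern not found
R1: no valid match — LHS pattern not found
R2: 8 valid matches — {0↦3, 1↦4, 2↦5, 3↦2}, {0↦3, 1↦4, 2↦8, 3↦2}, {0↦3, 1↦7, 2↦5, 3↦2} (+5 more)

Answer: [R2]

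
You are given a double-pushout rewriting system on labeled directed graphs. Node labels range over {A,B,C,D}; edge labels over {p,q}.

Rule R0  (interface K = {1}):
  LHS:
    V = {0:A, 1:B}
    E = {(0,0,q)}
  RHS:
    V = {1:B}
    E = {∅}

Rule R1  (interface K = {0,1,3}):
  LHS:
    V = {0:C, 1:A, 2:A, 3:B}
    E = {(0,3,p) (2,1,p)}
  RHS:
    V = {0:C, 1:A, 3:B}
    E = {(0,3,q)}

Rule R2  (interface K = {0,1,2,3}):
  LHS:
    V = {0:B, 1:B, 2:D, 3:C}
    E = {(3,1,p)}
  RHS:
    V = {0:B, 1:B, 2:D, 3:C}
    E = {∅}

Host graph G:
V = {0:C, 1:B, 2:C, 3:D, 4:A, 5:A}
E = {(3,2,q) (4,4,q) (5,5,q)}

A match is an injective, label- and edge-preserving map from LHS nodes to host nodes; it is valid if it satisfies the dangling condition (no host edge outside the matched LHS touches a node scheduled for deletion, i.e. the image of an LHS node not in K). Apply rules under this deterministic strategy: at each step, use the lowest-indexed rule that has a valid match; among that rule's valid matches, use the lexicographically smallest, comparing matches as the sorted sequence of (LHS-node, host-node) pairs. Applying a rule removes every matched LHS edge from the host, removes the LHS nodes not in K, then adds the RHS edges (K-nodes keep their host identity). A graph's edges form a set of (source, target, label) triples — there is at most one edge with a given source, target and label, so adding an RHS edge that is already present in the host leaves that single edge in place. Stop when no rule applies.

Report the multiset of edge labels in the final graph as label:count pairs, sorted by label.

start.  V:6 E:3  edges: 3-q->2 4-q->4 5-q->5
1. fire R0 via {0↦4, 1↦1}  →  V:5 E:2  edges: 3-q->2 5-q->5
2. fire R0 via {0↦5, 1↦1}  →  V:4 E:1  edges: 3-q->2
halt: no rule applies after step 2
NF edges: [(3, 2, 'q')]

Answer: q:1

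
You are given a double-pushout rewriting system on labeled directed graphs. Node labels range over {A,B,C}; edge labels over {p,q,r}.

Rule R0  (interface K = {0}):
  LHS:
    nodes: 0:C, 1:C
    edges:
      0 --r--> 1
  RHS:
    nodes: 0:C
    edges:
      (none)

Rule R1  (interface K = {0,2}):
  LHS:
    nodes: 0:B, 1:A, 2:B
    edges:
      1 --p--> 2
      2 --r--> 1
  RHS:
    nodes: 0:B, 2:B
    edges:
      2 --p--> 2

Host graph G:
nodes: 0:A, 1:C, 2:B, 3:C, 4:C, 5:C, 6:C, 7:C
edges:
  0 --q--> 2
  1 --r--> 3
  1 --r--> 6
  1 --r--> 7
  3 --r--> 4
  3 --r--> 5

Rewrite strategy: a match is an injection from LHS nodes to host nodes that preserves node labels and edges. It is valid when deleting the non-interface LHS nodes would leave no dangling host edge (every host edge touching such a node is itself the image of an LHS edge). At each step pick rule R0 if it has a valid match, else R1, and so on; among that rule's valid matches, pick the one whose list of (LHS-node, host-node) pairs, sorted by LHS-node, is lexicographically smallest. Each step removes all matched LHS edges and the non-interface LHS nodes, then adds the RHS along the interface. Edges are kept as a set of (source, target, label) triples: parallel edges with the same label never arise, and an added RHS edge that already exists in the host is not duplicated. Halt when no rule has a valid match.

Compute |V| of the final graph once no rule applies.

Answer: 3

Steps:
start.  V:8 E:6  edges: 0-q->2 1-r->3 1-r->6 1-r->7 3-r->4 3-r->5
1. fire R0 via {0↦1, 1↦6}  →  V:7 E:5  edges: 0-q->2 1-r->3 1-r->7 3-r->4 3-r->5
2. fire R0 via {0↦1, 1↦7}  →  V:6 E:4  edges: 0-q->2 1-r->3 3-r->4 3-r->5
3. fire R0 via {0↦3, 1↦4}  →  V:5 E:3  edges: 0-q->2 1-r->3 3-r->5
4. fire R0 via {0↦3, 1↦5}  →  V:4 E:2  edges: 0-q->2 1-r->3
5. fire R0 via {0↦1, 1↦3}  →  V:3 E:1  edges: 0-q->2
normal form: no rule applies after step 5
NF nodes: {0:A, 1:C, 2:B}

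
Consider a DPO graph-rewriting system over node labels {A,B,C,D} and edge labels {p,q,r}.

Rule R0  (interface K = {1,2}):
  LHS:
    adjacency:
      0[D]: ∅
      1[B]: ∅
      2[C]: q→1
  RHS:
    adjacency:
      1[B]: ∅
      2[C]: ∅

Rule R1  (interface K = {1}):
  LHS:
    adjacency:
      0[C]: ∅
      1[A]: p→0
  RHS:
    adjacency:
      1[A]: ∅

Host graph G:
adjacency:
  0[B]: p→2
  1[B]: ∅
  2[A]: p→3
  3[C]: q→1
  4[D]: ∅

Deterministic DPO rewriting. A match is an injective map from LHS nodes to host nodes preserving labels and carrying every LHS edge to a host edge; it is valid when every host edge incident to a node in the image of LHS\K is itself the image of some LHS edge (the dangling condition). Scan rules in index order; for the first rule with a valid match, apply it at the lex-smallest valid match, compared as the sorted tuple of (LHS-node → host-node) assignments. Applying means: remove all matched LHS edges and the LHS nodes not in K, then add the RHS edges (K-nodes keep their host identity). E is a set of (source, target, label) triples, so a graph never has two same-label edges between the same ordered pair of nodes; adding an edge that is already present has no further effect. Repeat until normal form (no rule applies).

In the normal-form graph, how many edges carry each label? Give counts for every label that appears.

[0] host  ⇒  5 nodes, 3 edges  {0-p->2 2-p->3 3-q->1}
[1] R0 @ {0↦4, 1↦1, 2↦3}  ⇒  4 nodes, 2 edges  {0-p->2 2-p->3}
[2] R1 @ {0↦3, 1↦2}  ⇒  3 nodes, 1 edges  {0-p->2}
final graph: no rule applies after step 2
NF edges: [(0, 2, 'p')]

Answer: p:1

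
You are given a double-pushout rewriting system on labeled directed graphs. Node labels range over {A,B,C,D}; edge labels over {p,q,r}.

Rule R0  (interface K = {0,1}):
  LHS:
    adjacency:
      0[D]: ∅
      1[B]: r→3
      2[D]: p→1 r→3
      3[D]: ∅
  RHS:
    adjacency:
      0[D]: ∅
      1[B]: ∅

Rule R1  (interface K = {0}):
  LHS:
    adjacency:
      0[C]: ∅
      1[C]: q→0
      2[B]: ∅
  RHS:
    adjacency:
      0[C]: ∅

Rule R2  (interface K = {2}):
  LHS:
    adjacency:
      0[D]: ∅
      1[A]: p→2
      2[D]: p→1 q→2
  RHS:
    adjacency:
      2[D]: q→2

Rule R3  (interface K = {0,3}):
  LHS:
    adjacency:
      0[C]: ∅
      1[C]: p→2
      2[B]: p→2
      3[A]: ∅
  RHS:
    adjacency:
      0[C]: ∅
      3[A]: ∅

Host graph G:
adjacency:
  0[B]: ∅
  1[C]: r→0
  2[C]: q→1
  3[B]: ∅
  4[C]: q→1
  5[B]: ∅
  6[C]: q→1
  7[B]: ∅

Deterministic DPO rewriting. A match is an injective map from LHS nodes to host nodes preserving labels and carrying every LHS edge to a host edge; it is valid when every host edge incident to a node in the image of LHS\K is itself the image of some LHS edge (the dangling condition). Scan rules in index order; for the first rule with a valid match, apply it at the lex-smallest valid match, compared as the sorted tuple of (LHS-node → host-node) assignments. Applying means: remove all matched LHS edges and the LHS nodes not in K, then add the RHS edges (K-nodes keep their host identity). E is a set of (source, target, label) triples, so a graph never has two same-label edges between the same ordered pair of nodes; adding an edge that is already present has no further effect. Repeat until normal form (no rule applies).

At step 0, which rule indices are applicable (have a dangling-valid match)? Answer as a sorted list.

Answer: [R1]

Steps:
R0: no valid match — LHS pattern not found
R1: 9 valid matches — {0↦1, 1↦2, 2↦3}, {0↦1, 1↦2, 2↦5}, {0↦1, 1↦2, 2↦7} (+6 more)
R2: no valid match — LHS pattern not found
R3: no valid match — LHS pattern not found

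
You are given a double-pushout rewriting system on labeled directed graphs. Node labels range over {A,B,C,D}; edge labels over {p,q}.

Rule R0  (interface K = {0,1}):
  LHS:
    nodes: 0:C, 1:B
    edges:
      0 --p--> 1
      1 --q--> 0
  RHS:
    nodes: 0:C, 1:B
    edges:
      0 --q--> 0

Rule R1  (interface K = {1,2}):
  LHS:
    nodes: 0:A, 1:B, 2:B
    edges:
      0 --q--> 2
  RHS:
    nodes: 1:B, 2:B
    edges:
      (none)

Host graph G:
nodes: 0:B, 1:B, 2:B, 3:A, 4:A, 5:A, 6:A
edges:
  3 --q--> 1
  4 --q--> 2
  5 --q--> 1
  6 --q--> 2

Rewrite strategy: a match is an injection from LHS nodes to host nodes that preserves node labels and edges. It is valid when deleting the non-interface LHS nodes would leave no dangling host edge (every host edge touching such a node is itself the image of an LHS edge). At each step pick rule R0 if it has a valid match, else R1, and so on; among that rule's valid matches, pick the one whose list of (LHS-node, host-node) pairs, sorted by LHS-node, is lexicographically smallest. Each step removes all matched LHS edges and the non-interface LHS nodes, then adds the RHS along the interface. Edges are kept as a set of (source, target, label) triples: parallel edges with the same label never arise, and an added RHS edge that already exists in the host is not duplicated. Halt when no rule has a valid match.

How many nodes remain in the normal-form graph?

start.  V:7 E:4  edges: 3-q->1 4-q->2 5-q->1 6-q->2
1. fire R1 via {0↦3, 1↦0, 2↦1}  →  V:6 E:3  edges: 4-q->2 5-q->1 6-q->2
2. fire R1 via {0↦4, 1↦0, 2↦2}  →  V:5 E:2  edges: 5-q->1 6-q->2
3. fire R1 via {0↦5, 1↦0, 2↦1}  →  V:4 E:1  edges: 6-q->2
4. fire R1 via {0↦6, 1↦0, 2↦2}  →  V:3 E:0  edges: ∅
halt: no rule applies after step 4
NF nodes: {0:B, 1:B, 2:B}

Answer: 3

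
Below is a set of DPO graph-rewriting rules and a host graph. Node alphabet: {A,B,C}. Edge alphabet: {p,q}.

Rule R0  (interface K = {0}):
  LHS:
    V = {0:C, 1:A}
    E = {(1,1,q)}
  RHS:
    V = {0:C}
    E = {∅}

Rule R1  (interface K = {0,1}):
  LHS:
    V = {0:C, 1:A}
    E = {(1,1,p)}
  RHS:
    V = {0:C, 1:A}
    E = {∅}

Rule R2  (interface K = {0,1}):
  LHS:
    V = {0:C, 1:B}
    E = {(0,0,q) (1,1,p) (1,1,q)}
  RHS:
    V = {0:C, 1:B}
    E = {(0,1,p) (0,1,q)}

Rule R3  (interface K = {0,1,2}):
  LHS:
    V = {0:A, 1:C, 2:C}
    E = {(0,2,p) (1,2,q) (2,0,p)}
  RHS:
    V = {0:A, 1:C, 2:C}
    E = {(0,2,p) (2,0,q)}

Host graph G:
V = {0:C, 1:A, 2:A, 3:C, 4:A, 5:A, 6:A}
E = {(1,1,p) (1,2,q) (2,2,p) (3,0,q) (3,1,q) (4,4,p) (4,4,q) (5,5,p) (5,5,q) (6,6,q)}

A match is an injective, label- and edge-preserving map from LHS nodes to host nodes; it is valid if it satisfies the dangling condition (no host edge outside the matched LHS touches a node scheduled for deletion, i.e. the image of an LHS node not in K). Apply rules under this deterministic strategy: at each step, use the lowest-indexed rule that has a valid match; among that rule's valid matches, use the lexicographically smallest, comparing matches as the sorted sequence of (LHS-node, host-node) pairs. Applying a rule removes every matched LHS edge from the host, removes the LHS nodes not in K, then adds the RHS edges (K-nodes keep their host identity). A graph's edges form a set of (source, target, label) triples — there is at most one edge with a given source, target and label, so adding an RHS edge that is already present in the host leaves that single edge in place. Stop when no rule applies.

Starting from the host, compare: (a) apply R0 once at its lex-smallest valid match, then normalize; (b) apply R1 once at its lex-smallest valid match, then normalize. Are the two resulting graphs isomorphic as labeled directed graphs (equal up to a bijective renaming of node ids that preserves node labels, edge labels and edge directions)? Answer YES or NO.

branch R0-first: apply at {0↦0, 1↦6} → |E|=9, then 6 more step(s) → NF |V|=4 |E|=3 V={0:C, 1:A, 2:A, 3:C} E=1-q->2 3-q->0 3-q->1
branch R1-first: apply at {0↦0, 1↦1} → |E|=9, then 6 more step(s) → NF |V|=4 |E|=3 V={0:C, 1:A, 2:A, 3:C} E=1-q->2 3-q->0 3-q->1
graphs isomorphic (equal up to label-preserving node renaming)

Answer: YES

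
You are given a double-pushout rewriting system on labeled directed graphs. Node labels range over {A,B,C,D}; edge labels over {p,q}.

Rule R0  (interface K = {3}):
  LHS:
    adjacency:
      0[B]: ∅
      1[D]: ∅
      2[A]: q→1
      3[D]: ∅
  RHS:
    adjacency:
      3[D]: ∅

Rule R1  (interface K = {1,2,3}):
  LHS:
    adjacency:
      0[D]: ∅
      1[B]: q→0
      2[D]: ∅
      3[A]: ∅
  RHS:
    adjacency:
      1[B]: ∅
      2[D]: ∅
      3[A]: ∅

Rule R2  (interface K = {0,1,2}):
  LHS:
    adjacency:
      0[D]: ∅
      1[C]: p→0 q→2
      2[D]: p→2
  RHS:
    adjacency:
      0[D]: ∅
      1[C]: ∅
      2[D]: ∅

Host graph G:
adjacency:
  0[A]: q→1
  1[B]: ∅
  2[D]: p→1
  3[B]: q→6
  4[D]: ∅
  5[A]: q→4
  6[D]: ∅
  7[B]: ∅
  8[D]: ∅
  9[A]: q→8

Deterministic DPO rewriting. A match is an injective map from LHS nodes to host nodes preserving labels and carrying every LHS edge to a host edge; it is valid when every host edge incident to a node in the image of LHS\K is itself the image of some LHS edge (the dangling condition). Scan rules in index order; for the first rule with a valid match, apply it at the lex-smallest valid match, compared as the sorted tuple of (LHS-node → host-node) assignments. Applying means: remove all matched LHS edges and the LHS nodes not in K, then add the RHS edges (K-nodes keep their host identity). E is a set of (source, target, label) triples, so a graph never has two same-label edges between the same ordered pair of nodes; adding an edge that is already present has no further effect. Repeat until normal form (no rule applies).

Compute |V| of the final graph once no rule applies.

start.  V:10 E:5  edges: 0-q->1 2-p->1 3-q->6 5-q->4 9-q->8
1. fire R0 via {0↦7, 1↦4, 2↦5, 3↦2}  →  V:7 E:4  edges: 0-q->1 2-p->1 3-q->6 9-q->8
2. fire R1 via {0↦6, 1↦3, 2↦2, 3↦0}  →  V:6 E:3  edges: 0-q->1 2-p->1 9-q->8
3. fire R0 via {0↦3, 1↦8, 2↦9, 3↦2}  →  V:3 E:2  edges: 0-q->1 2-p->1
final graph: no rule applies after step 3
NF nodes: {0:A, 1:B, 2:D}

Answer: 3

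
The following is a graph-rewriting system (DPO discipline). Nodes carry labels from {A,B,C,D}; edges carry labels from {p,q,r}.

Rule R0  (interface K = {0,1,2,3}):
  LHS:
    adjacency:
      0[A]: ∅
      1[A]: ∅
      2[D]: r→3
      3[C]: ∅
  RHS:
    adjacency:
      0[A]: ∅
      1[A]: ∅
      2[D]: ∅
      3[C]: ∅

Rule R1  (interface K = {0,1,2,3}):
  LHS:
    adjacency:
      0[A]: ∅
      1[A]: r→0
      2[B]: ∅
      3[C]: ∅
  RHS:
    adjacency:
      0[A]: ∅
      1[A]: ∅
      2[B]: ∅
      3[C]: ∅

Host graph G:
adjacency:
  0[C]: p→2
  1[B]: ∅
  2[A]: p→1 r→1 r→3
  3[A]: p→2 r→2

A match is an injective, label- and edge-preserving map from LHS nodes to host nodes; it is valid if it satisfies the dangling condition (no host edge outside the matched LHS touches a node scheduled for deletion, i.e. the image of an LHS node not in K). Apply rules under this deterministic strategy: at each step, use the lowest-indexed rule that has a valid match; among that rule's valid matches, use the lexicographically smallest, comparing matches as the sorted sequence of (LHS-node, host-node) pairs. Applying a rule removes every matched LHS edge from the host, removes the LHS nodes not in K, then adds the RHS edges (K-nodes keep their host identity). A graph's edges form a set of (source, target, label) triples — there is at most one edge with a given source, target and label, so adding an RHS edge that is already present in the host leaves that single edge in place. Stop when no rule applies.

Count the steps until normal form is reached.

start.  V:4 E:6  edges: 0-p->2 2-p->1 2-r->1 2-r->3 3-p->2 3-r->2
1. fire R1 via {0↦2, 1↦3, 2↦1, 3↦0}  →  V:4 E:5  edges: 0-p->2 2-p->1 2-r->1 2-r->3 3-p->2
2. fire R1 via {0↦3, 1↦2, 2↦1, 3↦0}  →  V:4 E:4  edges: 0-p->2 2-p->1 2-r->1 3-p->2
final graph: no rule applies after step 2

Answer: 2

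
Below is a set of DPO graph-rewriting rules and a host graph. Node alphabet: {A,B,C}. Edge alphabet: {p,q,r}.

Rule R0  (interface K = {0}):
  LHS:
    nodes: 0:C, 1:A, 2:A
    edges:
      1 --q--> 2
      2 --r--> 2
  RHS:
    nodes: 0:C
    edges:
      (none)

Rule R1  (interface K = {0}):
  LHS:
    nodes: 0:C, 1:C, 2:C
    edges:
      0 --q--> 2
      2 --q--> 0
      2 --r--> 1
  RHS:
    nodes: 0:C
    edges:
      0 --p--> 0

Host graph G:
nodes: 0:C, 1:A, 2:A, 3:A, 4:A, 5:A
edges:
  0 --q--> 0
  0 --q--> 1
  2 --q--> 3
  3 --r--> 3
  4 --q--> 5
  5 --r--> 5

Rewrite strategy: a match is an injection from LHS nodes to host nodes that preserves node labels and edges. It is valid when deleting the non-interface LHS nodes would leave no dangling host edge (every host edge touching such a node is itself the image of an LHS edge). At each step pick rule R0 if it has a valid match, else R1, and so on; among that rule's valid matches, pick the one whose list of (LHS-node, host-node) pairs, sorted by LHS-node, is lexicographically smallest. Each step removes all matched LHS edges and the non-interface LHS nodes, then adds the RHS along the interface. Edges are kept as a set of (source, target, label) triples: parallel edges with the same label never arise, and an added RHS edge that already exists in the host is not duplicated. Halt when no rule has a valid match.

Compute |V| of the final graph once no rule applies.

Answer: 2

Steps:
initial: |V|=6 |E|=6  E = 0-q->0 0-q->1 2-q->3 3-r->3 4-q->5 5-r->5
step 1: apply R0 at {0↦0, 1↦2, 2↦3}  → |V|=4 |E|=4  E = 0-q->0 0-q->1 4-q->5 5-r->5
step 2: apply R0 at {0↦0, 1↦4, 2↦5}  → |V|=2 |E|=2  E = 0-q->0 0-q->1
final graph: no rule applies after step 2
NF nodes: {0:C, 1:A}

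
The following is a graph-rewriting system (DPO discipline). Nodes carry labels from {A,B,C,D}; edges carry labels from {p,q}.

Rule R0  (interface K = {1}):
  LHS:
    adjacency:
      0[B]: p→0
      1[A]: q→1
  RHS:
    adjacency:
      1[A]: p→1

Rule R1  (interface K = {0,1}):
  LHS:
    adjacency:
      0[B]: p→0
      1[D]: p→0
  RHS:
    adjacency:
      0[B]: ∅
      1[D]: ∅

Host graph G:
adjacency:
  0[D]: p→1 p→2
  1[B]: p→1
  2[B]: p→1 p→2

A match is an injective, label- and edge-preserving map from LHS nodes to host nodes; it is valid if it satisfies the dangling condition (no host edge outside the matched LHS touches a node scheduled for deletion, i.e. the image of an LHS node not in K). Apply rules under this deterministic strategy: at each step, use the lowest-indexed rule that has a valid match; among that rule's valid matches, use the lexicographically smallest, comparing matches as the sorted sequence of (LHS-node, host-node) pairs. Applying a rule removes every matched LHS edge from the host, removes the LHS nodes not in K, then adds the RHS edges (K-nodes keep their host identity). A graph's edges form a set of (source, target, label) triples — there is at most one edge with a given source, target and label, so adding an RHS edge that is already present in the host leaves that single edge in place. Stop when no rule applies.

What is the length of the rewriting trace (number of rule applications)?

start.  V:3 E:5  edges: 0-p->1 0-p->2 1-p->1 2-p->1 2-p->2
1. fire R1 via {0↦1, 1↦0}  →  V:3 E:3  edges: 0-p->2 2-p->1 2-p->2
2. fire R1 via {0↦2, 1↦0}  →  V:3 E:1  edges: 2-p->1
normal form: no rule applies after step 2

Answer: 2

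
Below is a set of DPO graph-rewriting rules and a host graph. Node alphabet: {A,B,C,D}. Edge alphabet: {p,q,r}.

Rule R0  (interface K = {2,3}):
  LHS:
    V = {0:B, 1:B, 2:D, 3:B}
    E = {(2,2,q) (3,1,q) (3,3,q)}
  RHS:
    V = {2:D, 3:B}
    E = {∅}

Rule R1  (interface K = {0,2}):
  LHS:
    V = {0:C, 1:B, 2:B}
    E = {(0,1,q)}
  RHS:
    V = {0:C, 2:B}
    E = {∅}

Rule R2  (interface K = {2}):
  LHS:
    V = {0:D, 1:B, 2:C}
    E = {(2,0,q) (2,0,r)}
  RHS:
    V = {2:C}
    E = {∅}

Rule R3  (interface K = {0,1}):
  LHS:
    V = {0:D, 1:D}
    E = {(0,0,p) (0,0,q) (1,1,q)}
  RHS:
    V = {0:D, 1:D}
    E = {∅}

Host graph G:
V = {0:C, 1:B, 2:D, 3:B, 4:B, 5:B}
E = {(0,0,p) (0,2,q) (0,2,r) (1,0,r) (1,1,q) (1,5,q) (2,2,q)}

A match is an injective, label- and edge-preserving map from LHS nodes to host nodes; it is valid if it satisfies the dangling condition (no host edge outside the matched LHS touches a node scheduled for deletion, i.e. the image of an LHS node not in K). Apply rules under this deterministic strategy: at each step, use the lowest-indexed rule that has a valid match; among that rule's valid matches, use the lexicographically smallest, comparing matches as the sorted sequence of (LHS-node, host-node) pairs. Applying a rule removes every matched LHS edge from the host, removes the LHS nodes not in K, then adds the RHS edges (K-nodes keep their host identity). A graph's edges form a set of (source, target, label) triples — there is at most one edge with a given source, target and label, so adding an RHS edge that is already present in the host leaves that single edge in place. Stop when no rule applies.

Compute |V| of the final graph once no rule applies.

start.  V:6 E:7  edges: 0-p->0 0-q->2 0-r->2 1-r->0 1-q->1 1-q->5 2-q->2
1. fire R0 via {0↦3, 1↦5, 2↦2, 3↦1}  →  V:4 E:4  edges: 0-p->0 0-q->2 0-r->2 1-r->0
2. fire R2 via {0↦2, 1↦4, 2↦0}  →  V:2 E:2  edges: 0-p->0 1-r->0
final graph: no rule applies after step 2
NF nodes: {0:C, 1:B}

Answer: 2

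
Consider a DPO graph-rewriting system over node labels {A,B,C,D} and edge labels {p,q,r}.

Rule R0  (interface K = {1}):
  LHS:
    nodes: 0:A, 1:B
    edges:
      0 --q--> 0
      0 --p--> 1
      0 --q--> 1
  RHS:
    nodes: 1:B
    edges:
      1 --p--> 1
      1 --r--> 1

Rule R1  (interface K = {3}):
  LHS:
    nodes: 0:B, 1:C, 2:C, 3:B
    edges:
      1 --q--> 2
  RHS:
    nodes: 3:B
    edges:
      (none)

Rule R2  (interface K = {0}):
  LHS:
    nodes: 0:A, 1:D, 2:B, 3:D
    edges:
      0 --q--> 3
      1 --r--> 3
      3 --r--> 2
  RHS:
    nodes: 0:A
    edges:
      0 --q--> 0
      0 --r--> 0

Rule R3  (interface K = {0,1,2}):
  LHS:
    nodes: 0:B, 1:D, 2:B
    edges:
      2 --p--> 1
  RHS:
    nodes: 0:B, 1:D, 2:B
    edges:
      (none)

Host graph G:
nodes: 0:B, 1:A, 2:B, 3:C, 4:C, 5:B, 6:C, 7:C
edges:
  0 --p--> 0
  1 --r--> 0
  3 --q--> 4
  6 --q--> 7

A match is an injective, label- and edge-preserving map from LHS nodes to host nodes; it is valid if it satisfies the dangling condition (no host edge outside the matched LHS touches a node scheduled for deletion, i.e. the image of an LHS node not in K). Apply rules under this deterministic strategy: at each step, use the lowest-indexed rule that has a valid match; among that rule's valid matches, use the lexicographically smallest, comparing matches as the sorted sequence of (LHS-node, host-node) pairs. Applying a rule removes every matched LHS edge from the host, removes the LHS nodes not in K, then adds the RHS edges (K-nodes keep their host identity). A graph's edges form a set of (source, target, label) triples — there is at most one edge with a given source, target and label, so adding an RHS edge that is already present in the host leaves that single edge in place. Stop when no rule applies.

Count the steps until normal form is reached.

[0] host  ⇒  8 nodes, 4 edges  {0-p->0 1-r->0 3-q->4 6-q->7}
[1] R1 @ {0↦2, 1↦3, 2↦4, 3↦0}  ⇒  5 nodes, 3 edges  {0-p->0 1-r->0 6-q->7}
[2] R1 @ {0↦5, 1↦6, 2↦7, 3↦0}  ⇒  2 nodes, 2 edges  {0-p->0 1-r->0}
normal form: no rule applies after step 2

Answer: 2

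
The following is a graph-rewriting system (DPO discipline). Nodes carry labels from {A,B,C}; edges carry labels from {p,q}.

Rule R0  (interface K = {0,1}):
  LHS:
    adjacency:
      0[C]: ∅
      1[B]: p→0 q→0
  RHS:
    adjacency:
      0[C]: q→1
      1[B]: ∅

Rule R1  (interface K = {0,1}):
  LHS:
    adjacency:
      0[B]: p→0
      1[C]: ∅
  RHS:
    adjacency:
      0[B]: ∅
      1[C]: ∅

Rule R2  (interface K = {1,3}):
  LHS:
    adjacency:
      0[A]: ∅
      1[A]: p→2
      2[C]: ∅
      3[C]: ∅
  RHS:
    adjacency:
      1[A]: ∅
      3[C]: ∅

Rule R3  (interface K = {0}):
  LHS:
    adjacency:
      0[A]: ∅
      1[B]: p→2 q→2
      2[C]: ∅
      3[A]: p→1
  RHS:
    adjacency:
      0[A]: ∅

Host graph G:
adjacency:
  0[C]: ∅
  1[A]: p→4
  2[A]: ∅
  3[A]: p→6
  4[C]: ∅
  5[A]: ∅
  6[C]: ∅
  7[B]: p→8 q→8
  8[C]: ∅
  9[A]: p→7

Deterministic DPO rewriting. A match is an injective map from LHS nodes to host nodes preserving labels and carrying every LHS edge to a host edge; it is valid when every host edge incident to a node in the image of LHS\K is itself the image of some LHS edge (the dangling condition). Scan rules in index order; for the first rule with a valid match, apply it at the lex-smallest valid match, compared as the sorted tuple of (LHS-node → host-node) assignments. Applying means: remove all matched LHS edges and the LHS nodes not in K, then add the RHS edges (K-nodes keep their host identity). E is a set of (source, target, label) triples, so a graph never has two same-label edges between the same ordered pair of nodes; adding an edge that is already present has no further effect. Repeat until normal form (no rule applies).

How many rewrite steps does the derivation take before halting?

[0] host  ⇒  10 nodes, 5 edges  {1-p->4 3-p->6 7-p->8 7-q->8 9-p->7}
[1] R0 @ {0↦8, 1↦7}  ⇒  10 nodes, 4 edges  {1-p->4 3-p->6 8-q->7 9-p->7}
[2] R2 @ {0↦2, 1↦1, 2↦4, 3↦0}  ⇒  8 nodes, 3 edges  {3-p->6 8-q->7 9-p->7}
[3] R2 @ {0↦1, 1↦3, 2↦6, 3↦0}  ⇒  6 nodes, 2 edges  {8-q->7 9-p->7}
halt: no rule applies after step 3

Answer: 3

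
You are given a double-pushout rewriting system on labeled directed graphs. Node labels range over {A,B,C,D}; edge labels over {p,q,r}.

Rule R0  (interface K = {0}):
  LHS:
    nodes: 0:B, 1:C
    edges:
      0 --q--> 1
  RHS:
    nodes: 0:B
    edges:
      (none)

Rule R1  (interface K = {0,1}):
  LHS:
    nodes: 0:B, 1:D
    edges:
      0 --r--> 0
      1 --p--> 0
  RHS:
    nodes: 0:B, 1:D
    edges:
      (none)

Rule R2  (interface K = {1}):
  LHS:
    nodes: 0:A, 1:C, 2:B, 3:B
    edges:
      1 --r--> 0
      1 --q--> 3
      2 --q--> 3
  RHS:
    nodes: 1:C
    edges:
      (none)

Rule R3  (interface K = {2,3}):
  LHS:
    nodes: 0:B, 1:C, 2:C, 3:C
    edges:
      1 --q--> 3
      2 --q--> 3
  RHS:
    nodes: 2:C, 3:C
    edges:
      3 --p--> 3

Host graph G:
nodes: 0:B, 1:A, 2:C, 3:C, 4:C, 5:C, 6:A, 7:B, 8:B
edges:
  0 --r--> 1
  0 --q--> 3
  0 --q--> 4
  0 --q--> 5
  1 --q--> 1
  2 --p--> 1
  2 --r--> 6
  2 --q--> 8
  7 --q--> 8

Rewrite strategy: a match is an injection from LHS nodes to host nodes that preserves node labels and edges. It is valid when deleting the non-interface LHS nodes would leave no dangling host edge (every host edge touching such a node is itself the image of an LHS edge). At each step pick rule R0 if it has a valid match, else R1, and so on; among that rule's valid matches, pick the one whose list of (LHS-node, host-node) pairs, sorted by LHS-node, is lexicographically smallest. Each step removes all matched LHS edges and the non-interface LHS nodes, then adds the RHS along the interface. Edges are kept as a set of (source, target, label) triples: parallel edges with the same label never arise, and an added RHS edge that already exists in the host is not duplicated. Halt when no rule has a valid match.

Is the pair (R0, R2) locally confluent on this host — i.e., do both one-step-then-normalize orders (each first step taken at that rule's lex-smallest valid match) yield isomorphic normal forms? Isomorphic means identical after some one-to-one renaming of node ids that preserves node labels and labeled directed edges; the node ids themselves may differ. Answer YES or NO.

Answer: YES

Steps:
branch R0-first: apply at {0↦0, 1↦3} → |E|=8, then 3 more step(s) → NF |V|=3 |E|=3 V={0:B, 1:A, 2:C} E=0-r->1 1-q->1 2-p->1
branch R2-first: apply at {0↦6, 1↦2, 2↦7, 3↦8} → |E|=6, then 3 more step(s) → NF |V|=3 |E|=3 V={0:B, 1:A, 2:C} E=0-r->1 1-q->1 2-p->1
graphs isomorphic (equal up to label-preserving node renaming)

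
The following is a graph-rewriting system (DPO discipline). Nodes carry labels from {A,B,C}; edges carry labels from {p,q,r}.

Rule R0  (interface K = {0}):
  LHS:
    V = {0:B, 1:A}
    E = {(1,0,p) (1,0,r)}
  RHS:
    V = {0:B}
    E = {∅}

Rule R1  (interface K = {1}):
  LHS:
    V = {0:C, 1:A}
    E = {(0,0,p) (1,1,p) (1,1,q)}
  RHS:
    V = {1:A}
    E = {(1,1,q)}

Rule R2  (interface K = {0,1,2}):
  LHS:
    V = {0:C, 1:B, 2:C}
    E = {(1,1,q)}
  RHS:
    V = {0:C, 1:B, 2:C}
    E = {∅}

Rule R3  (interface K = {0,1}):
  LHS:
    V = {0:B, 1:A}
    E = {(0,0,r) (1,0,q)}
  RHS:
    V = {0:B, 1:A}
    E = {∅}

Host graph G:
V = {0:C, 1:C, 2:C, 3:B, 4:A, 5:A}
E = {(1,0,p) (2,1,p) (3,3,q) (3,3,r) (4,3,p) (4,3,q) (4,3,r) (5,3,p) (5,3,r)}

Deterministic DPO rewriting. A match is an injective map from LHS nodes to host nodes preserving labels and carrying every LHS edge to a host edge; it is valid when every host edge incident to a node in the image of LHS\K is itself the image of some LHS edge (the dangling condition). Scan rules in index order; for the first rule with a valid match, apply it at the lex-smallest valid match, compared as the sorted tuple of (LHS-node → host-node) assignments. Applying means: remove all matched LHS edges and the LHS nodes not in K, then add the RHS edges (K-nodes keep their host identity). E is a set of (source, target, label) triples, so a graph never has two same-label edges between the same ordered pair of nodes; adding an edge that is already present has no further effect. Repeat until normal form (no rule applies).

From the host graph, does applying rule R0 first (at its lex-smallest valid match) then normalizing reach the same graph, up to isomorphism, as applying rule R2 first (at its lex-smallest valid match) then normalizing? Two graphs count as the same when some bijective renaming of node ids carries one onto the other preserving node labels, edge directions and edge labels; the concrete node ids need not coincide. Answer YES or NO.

Answer: YES

Rewrite trace:
branch R0-first: apply at {0↦3, 1↦5} → |E|=7, then 3 more step(s) → NF |V|=4 |E|=2 V={0:C, 1:C, 2:C, 3:B} E=1-p->0 2-p->1
branch R2-first: apply at {0↦0, 1↦3, 2↦1} → |E|=8, then 3 more step(s) → NF |V|=4 |E|=2 V={0:C, 1:C, 2:C, 3:B} E=1-p->0 2-p->1
graphs isomorphic (equal up to label-preserving node renaming)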